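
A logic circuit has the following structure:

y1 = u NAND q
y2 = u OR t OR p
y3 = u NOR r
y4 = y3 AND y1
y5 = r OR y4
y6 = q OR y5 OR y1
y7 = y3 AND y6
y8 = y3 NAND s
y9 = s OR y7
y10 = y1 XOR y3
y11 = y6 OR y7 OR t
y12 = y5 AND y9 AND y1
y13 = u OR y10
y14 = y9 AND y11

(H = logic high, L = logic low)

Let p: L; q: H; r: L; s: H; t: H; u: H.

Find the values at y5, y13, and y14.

y5 = L  y13 = H  y14 = H

y1 = u NAND q = H NAND H = L
y3 = u NOR r = H NOR L = L
y4 = y3 AND y1 = L AND L = L
y5 = r OR y4 = L OR L = L
y6 = q OR y5 OR y1 = H OR L OR L = H
y7 = y3 AND y6 = L AND H = L
y9 = s OR y7 = H OR L = H
y10 = y1 XOR y3 = L XOR L = L
y11 = y6 OR y7 OR t = H OR L OR H = H
y13 = u OR y10 = H OR L = H
y14 = y9 AND y11 = H AND H = H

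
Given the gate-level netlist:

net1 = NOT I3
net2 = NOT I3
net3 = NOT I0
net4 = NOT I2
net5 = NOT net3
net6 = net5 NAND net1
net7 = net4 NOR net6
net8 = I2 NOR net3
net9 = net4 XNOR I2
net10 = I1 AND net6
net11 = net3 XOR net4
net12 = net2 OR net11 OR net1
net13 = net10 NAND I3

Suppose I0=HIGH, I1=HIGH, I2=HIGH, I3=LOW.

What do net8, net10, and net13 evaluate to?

net8 = LOW, net10 = LOW, net13 = HIGH

net1 = NOT I3 = NOT LOW = HIGH
net3 = NOT I0 = NOT HIGH = LOW
net5 = NOT net3 = NOT LOW = HIGH
net6 = net5 NAND net1 = HIGH NAND HIGH = LOW
net8 = I2 NOR net3 = HIGH NOR LOW = LOW
net10 = I1 AND net6 = HIGH AND LOW = LOW
net13 = net10 NAND I3 = LOW NAND LOW = HIGH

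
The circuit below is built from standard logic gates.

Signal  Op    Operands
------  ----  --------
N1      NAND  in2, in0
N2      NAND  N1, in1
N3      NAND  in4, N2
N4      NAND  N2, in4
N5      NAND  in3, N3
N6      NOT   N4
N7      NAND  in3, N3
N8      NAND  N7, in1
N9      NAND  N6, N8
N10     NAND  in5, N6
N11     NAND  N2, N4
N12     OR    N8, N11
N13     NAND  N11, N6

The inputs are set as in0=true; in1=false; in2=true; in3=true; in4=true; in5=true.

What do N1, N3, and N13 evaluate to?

N1 = in2 NAND in0 = true NAND true = false
N2 = N1 NAND in1 = false NAND false = true
N3 = in4 NAND N2 = true NAND true = false
N4 = N2 NAND in4 = true NAND true = false
N6 = NOT N4 = NOT false = true
N11 = N2 NAND N4 = true NAND false = true
N13 = N11 NAND N6 = true NAND true = false

N1 = false; N3 = false; N13 = false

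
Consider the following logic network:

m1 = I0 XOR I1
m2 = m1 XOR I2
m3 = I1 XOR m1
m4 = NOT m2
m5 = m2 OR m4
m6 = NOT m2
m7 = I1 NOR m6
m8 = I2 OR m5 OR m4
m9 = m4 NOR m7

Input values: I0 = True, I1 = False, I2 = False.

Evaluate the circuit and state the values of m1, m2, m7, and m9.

m1 = I0 XOR I1 = True XOR False = True
m2 = m1 XOR I2 = True XOR False = True
m4 = NOT m2 = NOT True = False
m6 = NOT m2 = NOT True = False
m7 = I1 NOR m6 = False NOR False = True
m9 = m4 NOR m7 = False NOR True = False

m1 = True; m2 = True; m7 = True; m9 = False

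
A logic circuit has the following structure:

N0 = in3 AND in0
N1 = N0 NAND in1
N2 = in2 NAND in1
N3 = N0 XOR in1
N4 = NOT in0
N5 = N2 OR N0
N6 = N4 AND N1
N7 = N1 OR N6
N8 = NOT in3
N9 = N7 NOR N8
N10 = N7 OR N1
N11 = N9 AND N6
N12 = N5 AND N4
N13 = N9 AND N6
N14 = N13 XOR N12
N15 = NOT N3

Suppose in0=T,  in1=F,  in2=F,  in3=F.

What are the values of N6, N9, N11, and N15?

N6 = F; N9 = F; N11 = F; N15 = T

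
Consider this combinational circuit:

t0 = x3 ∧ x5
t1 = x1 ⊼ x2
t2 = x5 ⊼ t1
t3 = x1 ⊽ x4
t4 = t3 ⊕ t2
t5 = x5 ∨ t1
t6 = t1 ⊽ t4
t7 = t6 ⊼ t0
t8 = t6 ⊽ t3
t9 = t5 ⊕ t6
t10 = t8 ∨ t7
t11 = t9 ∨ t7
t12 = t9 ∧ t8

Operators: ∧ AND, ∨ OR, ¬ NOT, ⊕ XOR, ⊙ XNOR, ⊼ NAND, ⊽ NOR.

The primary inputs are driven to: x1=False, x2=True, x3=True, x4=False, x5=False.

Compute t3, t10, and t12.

t0 = x3 AND x5 = True AND False = False
t1 = x1 NAND x2 = False NAND True = True
t2 = x5 NAND t1 = False NAND True = True
t3 = x1 NOR x4 = False NOR False = True
t4 = t3 XOR t2 = True XOR True = False
t5 = x5 OR t1 = False OR True = True
t6 = t1 NOR t4 = True NOR False = False
t7 = t6 NAND t0 = False NAND False = True
t8 = t6 NOR t3 = False NOR True = False
t9 = t5 XOR t6 = True XOR False = True
t10 = t8 OR t7 = False OR True = True
t12 = t9 AND t8 = True AND False = False

t3 = True, t10 = True, t12 = False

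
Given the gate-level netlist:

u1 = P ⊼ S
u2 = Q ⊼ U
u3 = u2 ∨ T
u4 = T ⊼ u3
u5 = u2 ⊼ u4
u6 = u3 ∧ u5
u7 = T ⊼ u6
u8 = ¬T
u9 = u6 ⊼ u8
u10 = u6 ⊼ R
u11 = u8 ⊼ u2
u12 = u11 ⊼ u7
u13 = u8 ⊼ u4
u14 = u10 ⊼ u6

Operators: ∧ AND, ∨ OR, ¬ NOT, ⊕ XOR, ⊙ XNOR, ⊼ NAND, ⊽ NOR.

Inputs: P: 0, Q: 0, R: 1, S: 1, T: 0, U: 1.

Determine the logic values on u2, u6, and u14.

u2 = Q NAND U = 0 NAND 1 = 1
u3 = u2 OR T = 1 OR 0 = 1
u4 = T NAND u3 = 0 NAND 1 = 1
u5 = u2 NAND u4 = 1 NAND 1 = 0
u6 = u3 AND u5 = 1 AND 0 = 0
u10 = u6 NAND R = 0 NAND 1 = 1
u14 = u10 NAND u6 = 1 NAND 0 = 1

u2 = 1, u6 = 0, u14 = 1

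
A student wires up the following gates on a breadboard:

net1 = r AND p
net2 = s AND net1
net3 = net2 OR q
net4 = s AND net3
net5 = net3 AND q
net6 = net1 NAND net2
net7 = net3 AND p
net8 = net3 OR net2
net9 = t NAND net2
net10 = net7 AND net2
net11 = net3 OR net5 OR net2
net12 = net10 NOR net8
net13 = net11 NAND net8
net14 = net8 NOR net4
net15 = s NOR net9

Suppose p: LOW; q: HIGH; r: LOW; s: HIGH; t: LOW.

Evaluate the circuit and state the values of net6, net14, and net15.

net1 = r AND p = LOW AND LOW = LOW
net2 = s AND net1 = HIGH AND LOW = LOW
net3 = net2 OR q = LOW OR HIGH = HIGH
net4 = s AND net3 = HIGH AND HIGH = HIGH
net6 = net1 NAND net2 = LOW NAND LOW = HIGH
net8 = net3 OR net2 = HIGH OR LOW = HIGH
net9 = t NAND net2 = LOW NAND LOW = HIGH
net14 = net8 NOR net4 = HIGH NOR HIGH = LOW
net15 = s NOR net9 = HIGH NOR HIGH = LOW

net6 = HIGH; net14 = LOW; net15 = LOW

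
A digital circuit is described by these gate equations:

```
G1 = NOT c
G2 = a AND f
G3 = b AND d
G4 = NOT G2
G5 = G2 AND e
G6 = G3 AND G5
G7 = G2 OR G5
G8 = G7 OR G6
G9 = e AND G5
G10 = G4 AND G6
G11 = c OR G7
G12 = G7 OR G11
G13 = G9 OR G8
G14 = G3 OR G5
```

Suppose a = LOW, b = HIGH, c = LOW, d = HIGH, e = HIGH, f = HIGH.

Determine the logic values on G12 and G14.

G2 = a AND f = LOW AND HIGH = LOW
G3 = b AND d = HIGH AND HIGH = HIGH
G5 = G2 AND e = LOW AND HIGH = LOW
G7 = G2 OR G5 = LOW OR LOW = LOW
G11 = c OR G7 = LOW OR LOW = LOW
G12 = G7 OR G11 = LOW OR LOW = LOW
G14 = G3 OR G5 = HIGH OR LOW = HIGH

G12 = LOW, G14 = HIGH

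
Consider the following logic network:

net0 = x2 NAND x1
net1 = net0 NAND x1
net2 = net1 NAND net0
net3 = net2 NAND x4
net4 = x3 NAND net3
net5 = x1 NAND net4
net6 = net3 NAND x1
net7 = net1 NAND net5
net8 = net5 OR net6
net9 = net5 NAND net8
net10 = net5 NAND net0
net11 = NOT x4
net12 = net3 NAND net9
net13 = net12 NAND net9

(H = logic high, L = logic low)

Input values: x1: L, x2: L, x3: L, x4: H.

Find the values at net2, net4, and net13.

net0 = x2 NAND x1 = L NAND L = H
net1 = net0 NAND x1 = H NAND L = H
net2 = net1 NAND net0 = H NAND H = L
net3 = net2 NAND x4 = L NAND H = H
net4 = x3 NAND net3 = L NAND H = H
net5 = x1 NAND net4 = L NAND H = H
net6 = net3 NAND x1 = H NAND L = H
net8 = net5 OR net6 = H OR H = H
net9 = net5 NAND net8 = H NAND H = L
net12 = net3 NAND net9 = H NAND L = H
net13 = net12 NAND net9 = H NAND L = H

net2 = L; net4 = H; net13 = H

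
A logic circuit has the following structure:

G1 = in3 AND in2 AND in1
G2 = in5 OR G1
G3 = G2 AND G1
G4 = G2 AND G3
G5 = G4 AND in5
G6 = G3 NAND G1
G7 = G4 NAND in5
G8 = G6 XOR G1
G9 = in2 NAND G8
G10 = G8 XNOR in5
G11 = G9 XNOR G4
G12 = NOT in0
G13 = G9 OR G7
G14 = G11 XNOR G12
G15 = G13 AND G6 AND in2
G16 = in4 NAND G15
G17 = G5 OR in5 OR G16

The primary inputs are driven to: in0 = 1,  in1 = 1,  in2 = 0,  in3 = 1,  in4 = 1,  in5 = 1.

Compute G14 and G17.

G14 = 1  G17 = 1

G1 = in3 AND in2 AND in1 = 1 AND 0 AND 1 = 0
G2 = in5 OR G1 = 1 OR 0 = 1
G3 = G2 AND G1 = 1 AND 0 = 0
G4 = G2 AND G3 = 1 AND 0 = 0
G5 = G4 AND in5 = 0 AND 1 = 0
G6 = G3 NAND G1 = 0 NAND 0 = 1
G7 = G4 NAND in5 = 0 NAND 1 = 1
G8 = G6 XOR G1 = 1 XOR 0 = 1
G9 = in2 NAND G8 = 0 NAND 1 = 1
G11 = G9 XNOR G4 = 1 XNOR 0 = 0
G12 = NOT in0 = NOT 1 = 0
G13 = G9 OR G7 = 1 OR 1 = 1
G14 = G11 XNOR G12 = 0 XNOR 0 = 1
G15 = G13 AND G6 AND in2 = 1 AND 1 AND 0 = 0
G16 = in4 NAND G15 = 1 NAND 0 = 1
G17 = G5 OR in5 OR G16 = 0 OR 1 OR 1 = 1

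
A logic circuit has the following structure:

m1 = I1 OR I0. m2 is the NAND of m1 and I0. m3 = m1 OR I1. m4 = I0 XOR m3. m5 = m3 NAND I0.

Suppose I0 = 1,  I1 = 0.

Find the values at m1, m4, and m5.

m1 = 1; m4 = 0; m5 = 0

m1 = I1 OR I0 = 0 OR 1 = 1
m3 = m1 OR I1 = 1 OR 0 = 1
m4 = I0 XOR m3 = 1 XOR 1 = 0
m5 = m3 NAND I0 = 1 NAND 1 = 0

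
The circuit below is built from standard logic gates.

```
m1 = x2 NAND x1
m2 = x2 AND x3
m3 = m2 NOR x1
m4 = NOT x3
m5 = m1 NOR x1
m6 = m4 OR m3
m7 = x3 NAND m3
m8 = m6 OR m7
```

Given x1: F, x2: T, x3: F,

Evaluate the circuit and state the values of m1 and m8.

m1 = T; m8 = T

m1 = x2 NAND x1 = T NAND F = T
m2 = x2 AND x3 = T AND F = F
m3 = m2 NOR x1 = F NOR F = T
m4 = NOT x3 = NOT F = T
m6 = m4 OR m3 = T OR T = T
m7 = x3 NAND m3 = F NAND T = T
m8 = m6 OR m7 = T OR T = T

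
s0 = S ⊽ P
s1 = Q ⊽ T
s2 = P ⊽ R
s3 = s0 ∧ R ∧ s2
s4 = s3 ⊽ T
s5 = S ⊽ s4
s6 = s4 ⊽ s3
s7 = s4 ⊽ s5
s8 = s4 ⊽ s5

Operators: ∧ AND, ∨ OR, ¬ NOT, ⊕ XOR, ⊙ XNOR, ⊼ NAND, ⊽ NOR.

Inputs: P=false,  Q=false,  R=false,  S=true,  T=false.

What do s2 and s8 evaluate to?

s0 = S NOR P = true NOR false = false
s2 = P NOR R = false NOR false = true
s3 = s0 AND R AND s2 = false AND false AND true = false
s4 = s3 NOR T = false NOR false = true
s5 = S NOR s4 = true NOR true = false
s8 = s4 NOR s5 = true NOR false = false

s2 = true, s8 = false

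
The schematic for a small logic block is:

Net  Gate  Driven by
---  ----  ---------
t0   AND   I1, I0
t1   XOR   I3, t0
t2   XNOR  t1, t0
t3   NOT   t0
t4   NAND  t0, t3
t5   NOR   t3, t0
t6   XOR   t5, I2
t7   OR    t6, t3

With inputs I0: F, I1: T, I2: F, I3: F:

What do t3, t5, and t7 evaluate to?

t3 = T, t5 = F, t7 = T

t0 = I1 AND I0 = T AND F = F
t3 = NOT t0 = NOT F = T
t5 = t3 NOR t0 = T NOR F = F
t6 = t5 XOR I2 = F XOR F = F
t7 = t6 OR t3 = F OR T = T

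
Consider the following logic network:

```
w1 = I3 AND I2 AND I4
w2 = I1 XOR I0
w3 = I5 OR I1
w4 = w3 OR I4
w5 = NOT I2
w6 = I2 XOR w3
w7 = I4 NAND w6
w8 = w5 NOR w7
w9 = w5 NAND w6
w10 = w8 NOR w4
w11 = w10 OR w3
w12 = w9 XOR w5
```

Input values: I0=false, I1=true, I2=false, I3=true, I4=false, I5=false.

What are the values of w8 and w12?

w8 = false, w12 = true

w3 = I5 OR I1 = false OR true = true
w5 = NOT I2 = NOT false = true
w6 = I2 XOR w3 = false XOR true = true
w7 = I4 NAND w6 = false NAND true = true
w8 = w5 NOR w7 = true NOR true = false
w9 = w5 NAND w6 = true NAND true = false
w12 = w9 XOR w5 = false XOR true = true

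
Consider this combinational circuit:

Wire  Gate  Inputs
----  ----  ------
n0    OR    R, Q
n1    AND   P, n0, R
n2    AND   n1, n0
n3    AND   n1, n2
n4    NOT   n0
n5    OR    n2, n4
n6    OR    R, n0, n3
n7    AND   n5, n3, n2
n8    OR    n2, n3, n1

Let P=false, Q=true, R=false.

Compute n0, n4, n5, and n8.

n0 = true, n4 = false, n5 = false, n8 = false

n0 = R OR Q = false OR true = true
n1 = P AND n0 AND R = false AND true AND false = false
n2 = n1 AND n0 = false AND true = false
n3 = n1 AND n2 = false AND false = false
n4 = NOT n0 = NOT true = false
n5 = n2 OR n4 = false OR false = false
n8 = n2 OR n3 OR n1 = false OR false OR false = false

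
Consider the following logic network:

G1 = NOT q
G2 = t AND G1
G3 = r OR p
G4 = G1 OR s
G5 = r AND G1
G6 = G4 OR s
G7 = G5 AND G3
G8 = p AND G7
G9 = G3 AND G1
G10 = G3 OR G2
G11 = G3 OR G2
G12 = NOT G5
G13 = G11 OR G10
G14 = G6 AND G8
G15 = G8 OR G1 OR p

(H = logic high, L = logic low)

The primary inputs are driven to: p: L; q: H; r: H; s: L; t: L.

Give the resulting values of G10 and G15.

G1 = NOT q = NOT H = L
G2 = t AND G1 = L AND L = L
G3 = r OR p = H OR L = H
G5 = r AND G1 = H AND L = L
G7 = G5 AND G3 = L AND H = L
G8 = p AND G7 = L AND L = L
G10 = G3 OR G2 = H OR L = H
G15 = G8 OR G1 OR p = L OR L OR L = L

G10 = H, G15 = L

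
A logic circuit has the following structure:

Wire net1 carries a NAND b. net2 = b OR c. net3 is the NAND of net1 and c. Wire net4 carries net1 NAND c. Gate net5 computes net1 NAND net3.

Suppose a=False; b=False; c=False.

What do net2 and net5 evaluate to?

net2 = False  net5 = False

net1 = a NAND b = False NAND False = True
net2 = b OR c = False OR False = False
net3 = net1 NAND c = True NAND False = True
net5 = net1 NAND net3 = True NAND True = False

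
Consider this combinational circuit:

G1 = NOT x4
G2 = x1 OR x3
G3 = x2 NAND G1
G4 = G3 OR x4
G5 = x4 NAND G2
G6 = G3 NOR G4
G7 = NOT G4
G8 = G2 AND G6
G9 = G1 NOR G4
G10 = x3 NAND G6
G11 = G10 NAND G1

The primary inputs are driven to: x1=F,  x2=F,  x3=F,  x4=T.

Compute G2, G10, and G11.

G2 = F; G10 = T; G11 = T

G1 = NOT x4 = NOT T = F
G2 = x1 OR x3 = F OR F = F
G3 = x2 NAND G1 = F NAND F = T
G4 = G3 OR x4 = T OR T = T
G6 = G3 NOR G4 = T NOR T = F
G10 = x3 NAND G6 = F NAND F = T
G11 = G10 NAND G1 = T NAND F = T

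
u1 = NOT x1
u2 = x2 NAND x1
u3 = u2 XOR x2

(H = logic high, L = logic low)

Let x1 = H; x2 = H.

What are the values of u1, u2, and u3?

u1 = L, u2 = L, u3 = H

u1 = NOT x1 = NOT H = L
u2 = x2 NAND x1 = H NAND H = L
u3 = u2 XOR x2 = L XOR H = H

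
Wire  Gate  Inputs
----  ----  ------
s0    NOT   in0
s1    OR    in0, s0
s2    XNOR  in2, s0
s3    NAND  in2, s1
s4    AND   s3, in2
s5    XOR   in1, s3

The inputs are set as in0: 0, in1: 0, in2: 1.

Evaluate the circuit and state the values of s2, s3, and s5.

s2 = 1, s3 = 0, s5 = 0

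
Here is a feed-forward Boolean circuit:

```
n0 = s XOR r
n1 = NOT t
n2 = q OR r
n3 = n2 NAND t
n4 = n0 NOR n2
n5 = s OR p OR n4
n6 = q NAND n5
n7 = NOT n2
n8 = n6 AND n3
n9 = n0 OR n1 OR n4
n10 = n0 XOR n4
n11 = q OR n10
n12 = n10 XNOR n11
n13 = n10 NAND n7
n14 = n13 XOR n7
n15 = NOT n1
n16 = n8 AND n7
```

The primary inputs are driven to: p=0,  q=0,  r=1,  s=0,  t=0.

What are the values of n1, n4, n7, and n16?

n1 = 1  n4 = 0  n7 = 0  n16 = 0

n0 = s XOR r = 0 XOR 1 = 1
n1 = NOT t = NOT 0 = 1
n2 = q OR r = 0 OR 1 = 1
n3 = n2 NAND t = 1 NAND 0 = 1
n4 = n0 NOR n2 = 1 NOR 1 = 0
n5 = s OR p OR n4 = 0 OR 0 OR 0 = 0
n6 = q NAND n5 = 0 NAND 0 = 1
n7 = NOT n2 = NOT 1 = 0
n8 = n6 AND n3 = 1 AND 1 = 1
n16 = n8 AND n7 = 1 AND 0 = 0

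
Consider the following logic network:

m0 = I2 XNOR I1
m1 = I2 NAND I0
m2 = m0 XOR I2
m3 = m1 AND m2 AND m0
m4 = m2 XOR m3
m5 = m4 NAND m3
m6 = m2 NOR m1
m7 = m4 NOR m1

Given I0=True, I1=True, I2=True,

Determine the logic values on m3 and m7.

m3 = False, m7 = True

m0 = I2 XNOR I1 = True XNOR True = True
m1 = I2 NAND I0 = True NAND True = False
m2 = m0 XOR I2 = True XOR True = False
m3 = m1 AND m2 AND m0 = False AND False AND True = False
m4 = m2 XOR m3 = False XOR False = False
m7 = m4 NOR m1 = False NOR False = True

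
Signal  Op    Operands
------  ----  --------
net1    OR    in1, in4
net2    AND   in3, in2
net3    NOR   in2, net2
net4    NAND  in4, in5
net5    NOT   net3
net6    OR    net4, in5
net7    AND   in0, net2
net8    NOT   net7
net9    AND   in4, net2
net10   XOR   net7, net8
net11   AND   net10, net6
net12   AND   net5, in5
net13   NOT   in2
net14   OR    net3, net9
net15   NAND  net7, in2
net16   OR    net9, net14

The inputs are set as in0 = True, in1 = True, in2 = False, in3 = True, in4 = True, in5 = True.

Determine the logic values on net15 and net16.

net15 = True  net16 = True

net2 = in3 AND in2 = True AND False = False
net3 = in2 NOR net2 = False NOR False = True
net7 = in0 AND net2 = True AND False = False
net9 = in4 AND net2 = True AND False = False
net14 = net3 OR net9 = True OR False = True
net15 = net7 NAND in2 = False NAND False = True
net16 = net9 OR net14 = False OR True = True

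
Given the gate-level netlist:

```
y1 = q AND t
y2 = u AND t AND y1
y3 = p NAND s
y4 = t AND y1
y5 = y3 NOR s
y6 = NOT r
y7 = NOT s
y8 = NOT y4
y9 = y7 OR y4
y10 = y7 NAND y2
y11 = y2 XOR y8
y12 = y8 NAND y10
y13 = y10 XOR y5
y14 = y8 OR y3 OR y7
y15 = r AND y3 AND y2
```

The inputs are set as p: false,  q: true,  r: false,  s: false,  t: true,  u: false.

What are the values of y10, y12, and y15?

y10 = true; y12 = true; y15 = false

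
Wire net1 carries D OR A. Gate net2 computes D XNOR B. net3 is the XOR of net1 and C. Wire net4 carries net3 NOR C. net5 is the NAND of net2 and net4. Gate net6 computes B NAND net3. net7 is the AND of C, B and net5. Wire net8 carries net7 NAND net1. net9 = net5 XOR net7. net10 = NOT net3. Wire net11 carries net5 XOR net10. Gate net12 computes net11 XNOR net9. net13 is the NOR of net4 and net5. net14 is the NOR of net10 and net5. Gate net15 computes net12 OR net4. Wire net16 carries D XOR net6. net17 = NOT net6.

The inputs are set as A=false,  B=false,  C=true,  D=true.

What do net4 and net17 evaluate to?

net1 = D OR A = true OR false = true
net3 = net1 XOR C = true XOR true = false
net4 = net3 NOR C = false NOR true = false
net6 = B NAND net3 = false NAND false = true
net17 = NOT net6 = NOT true = false

net4 = false, net17 = false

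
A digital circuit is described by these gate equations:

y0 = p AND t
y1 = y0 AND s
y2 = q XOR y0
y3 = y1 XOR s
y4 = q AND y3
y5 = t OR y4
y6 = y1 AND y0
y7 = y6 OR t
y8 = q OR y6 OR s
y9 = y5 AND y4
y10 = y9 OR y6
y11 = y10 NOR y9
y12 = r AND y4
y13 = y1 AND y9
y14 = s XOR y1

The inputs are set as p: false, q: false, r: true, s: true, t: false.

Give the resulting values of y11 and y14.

y11 = true, y14 = true

y0 = p AND t = false AND false = false
y1 = y0 AND s = false AND true = false
y3 = y1 XOR s = false XOR true = true
y4 = q AND y3 = false AND true = false
y5 = t OR y4 = false OR false = false
y6 = y1 AND y0 = false AND false = false
y9 = y5 AND y4 = false AND false = false
y10 = y9 OR y6 = false OR false = false
y11 = y10 NOR y9 = false NOR false = true
y14 = s XOR y1 = true XOR false = true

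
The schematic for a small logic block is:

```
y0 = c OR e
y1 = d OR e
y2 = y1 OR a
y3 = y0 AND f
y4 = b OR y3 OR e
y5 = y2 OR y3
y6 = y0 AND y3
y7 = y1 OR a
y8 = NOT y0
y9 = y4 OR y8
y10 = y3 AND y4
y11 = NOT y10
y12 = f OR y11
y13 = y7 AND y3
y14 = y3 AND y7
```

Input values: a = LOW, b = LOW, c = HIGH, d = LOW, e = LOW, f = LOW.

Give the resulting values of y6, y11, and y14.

y6 = LOW, y11 = HIGH, y14 = LOW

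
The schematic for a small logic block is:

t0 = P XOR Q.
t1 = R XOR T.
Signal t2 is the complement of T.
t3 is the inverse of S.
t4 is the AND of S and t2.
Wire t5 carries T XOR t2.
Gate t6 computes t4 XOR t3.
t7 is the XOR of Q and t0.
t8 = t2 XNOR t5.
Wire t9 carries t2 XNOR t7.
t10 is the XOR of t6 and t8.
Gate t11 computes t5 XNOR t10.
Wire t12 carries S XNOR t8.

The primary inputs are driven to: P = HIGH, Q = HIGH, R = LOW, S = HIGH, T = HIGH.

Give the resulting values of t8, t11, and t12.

t2 = NOT T = NOT HIGH = LOW
t3 = NOT S = NOT HIGH = LOW
t4 = S AND t2 = HIGH AND LOW = LOW
t5 = T XOR t2 = HIGH XOR LOW = HIGH
t6 = t4 XOR t3 = LOW XOR LOW = LOW
t8 = t2 XNOR t5 = LOW XNOR HIGH = LOW
t10 = t6 XOR t8 = LOW XOR LOW = LOW
t11 = t5 XNOR t10 = HIGH XNOR LOW = LOW
t12 = S XNOR t8 = HIGH XNOR LOW = LOW

t8 = LOW, t11 = LOW, t12 = LOW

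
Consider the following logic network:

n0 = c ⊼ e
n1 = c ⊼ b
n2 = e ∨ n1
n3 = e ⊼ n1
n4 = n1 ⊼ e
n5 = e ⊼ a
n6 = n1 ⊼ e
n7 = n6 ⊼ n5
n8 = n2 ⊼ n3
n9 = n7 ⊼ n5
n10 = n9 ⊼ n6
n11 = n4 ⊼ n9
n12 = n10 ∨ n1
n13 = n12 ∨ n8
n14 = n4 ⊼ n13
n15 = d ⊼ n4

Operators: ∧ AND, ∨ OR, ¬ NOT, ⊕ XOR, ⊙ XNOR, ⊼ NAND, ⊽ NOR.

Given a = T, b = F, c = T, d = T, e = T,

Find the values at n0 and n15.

n0 = F; n15 = T

n0 = c NAND e = T NAND T = F
n1 = c NAND b = T NAND F = T
n4 = n1 NAND e = T NAND T = F
n15 = d NAND n4 = T NAND F = T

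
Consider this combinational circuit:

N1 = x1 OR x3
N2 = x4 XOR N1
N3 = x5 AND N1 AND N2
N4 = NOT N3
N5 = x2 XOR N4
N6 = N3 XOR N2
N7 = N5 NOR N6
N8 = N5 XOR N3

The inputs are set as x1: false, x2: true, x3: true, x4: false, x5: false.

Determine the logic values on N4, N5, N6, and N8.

N1 = x1 OR x3 = false OR true = true
N2 = x4 XOR N1 = false XOR true = true
N3 = x5 AND N1 AND N2 = false AND true AND true = false
N4 = NOT N3 = NOT false = true
N5 = x2 XOR N4 = true XOR true = false
N6 = N3 XOR N2 = false XOR true = true
N8 = N5 XOR N3 = false XOR false = false

N4 = true, N5 = false, N6 = true, N8 = false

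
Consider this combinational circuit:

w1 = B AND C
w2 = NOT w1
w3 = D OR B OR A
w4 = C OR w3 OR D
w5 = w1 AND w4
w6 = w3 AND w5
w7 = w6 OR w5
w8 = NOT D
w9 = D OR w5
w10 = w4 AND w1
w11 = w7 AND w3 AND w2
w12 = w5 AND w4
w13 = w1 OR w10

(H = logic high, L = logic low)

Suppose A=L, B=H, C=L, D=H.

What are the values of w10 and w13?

w10 = L  w13 = L

w1 = B AND C = H AND L = L
w3 = D OR B OR A = H OR H OR L = H
w4 = C OR w3 OR D = L OR H OR H = H
w10 = w4 AND w1 = H AND L = L
w13 = w1 OR w10 = L OR L = L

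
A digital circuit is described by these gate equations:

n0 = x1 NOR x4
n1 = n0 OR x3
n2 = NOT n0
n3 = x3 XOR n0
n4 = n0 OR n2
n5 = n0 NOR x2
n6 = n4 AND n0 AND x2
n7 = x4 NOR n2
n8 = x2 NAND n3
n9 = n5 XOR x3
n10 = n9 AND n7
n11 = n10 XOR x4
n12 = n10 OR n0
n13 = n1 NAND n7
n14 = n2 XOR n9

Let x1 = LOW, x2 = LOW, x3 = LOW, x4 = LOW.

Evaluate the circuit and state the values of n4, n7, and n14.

n0 = x1 NOR x4 = LOW NOR LOW = HIGH
n2 = NOT n0 = NOT HIGH = LOW
n4 = n0 OR n2 = HIGH OR LOW = HIGH
n5 = n0 NOR x2 = HIGH NOR LOW = LOW
n7 = x4 NOR n2 = LOW NOR LOW = HIGH
n9 = n5 XOR x3 = LOW XOR LOW = LOW
n14 = n2 XOR n9 = LOW XOR LOW = LOW

n4 = HIGH, n7 = HIGH, n14 = LOW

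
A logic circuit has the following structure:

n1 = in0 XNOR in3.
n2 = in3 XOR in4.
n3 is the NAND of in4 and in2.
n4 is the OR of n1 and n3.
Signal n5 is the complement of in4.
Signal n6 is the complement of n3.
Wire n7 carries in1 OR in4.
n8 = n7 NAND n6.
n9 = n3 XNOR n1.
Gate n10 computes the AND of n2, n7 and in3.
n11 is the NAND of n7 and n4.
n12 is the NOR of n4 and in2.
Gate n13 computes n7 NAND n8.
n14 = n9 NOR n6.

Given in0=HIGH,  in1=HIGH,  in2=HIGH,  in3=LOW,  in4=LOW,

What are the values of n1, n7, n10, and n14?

n1 = LOW  n7 = HIGH  n10 = LOW  n14 = HIGH

n1 = in0 XNOR in3 = HIGH XNOR LOW = LOW
n2 = in3 XOR in4 = LOW XOR LOW = LOW
n3 = in4 NAND in2 = LOW NAND HIGH = HIGH
n6 = NOT n3 = NOT HIGH = LOW
n7 = in1 OR in4 = HIGH OR LOW = HIGH
n9 = n3 XNOR n1 = HIGH XNOR LOW = LOW
n10 = n2 AND n7 AND in3 = LOW AND HIGH AND LOW = LOW
n14 = n9 NOR n6 = LOW NOR LOW = HIGH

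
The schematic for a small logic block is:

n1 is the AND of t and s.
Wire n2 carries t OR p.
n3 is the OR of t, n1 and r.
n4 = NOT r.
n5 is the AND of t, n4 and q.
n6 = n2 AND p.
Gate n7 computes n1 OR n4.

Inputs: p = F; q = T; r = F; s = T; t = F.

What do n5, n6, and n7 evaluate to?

n5 = F, n6 = F, n7 = T

n1 = t AND s = F AND T = F
n2 = t OR p = F OR F = F
n4 = NOT r = NOT F = T
n5 = t AND n4 AND q = F AND T AND T = F
n6 = n2 AND p = F AND F = F
n7 = n1 OR n4 = F OR T = T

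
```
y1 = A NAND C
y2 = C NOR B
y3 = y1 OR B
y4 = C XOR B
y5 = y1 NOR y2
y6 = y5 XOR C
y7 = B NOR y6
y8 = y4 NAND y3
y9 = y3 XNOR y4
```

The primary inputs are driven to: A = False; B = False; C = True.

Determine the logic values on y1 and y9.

y1 = True; y9 = True

y1 = A NAND C = False NAND True = True
y3 = y1 OR B = True OR False = True
y4 = C XOR B = True XOR False = True
y9 = y3 XNOR y4 = True XNOR True = True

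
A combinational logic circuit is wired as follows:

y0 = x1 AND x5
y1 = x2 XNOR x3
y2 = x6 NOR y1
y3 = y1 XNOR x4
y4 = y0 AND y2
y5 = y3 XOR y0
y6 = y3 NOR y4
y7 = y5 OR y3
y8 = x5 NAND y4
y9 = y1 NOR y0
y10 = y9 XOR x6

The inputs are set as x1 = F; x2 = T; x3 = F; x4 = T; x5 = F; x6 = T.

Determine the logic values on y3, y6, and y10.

y3 = F, y6 = T, y10 = F

y0 = x1 AND x5 = F AND F = F
y1 = x2 XNOR x3 = T XNOR F = F
y2 = x6 NOR y1 = T NOR F = F
y3 = y1 XNOR x4 = F XNOR T = F
y4 = y0 AND y2 = F AND F = F
y6 = y3 NOR y4 = F NOR F = T
y9 = y1 NOR y0 = F NOR F = T
y10 = y9 XOR x6 = T XOR T = F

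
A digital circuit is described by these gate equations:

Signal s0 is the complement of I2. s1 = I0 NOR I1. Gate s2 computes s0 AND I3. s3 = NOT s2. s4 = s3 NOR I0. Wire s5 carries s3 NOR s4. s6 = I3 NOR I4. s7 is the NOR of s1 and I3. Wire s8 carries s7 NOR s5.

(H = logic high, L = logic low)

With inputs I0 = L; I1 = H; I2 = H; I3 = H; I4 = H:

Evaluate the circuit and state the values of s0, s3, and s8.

s0 = L  s3 = H  s8 = H

s0 = NOT I2 = NOT H = L
s1 = I0 NOR I1 = L NOR H = L
s2 = s0 AND I3 = L AND H = L
s3 = NOT s2 = NOT L = H
s4 = s3 NOR I0 = H NOR L = L
s5 = s3 NOR s4 = H NOR L = L
s7 = s1 NOR I3 = L NOR H = L
s8 = s7 NOR s5 = L NOR L = H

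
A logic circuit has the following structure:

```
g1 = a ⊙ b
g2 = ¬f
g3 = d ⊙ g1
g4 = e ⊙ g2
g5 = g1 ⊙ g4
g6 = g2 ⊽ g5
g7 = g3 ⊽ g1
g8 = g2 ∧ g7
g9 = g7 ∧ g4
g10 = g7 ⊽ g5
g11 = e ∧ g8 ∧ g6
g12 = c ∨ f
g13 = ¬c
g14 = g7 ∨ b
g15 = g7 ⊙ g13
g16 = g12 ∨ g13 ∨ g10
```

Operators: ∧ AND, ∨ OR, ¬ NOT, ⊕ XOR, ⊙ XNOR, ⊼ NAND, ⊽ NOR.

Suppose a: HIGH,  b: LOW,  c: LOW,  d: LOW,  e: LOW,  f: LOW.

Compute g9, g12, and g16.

g9 = LOW  g12 = LOW  g16 = HIGH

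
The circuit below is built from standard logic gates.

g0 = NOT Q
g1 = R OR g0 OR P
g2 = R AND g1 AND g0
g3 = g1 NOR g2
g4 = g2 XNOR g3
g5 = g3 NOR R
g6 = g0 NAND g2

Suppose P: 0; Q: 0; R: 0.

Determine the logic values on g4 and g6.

g4 = 1  g6 = 1

g0 = NOT Q = NOT 0 = 1
g1 = R OR g0 OR P = 0 OR 1 OR 0 = 1
g2 = R AND g1 AND g0 = 0 AND 1 AND 1 = 0
g3 = g1 NOR g2 = 1 NOR 0 = 0
g4 = g2 XNOR g3 = 0 XNOR 0 = 1
g6 = g0 NAND g2 = 1 NAND 0 = 1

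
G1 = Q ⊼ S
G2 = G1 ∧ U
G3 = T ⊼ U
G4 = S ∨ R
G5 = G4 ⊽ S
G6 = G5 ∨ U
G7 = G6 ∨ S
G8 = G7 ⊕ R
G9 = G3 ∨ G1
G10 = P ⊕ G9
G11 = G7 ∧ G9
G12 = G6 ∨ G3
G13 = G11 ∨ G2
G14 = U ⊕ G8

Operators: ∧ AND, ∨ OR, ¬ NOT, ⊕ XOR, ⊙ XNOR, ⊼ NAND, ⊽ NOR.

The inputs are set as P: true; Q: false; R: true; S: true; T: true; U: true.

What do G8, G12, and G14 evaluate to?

G8 = false  G12 = true  G14 = true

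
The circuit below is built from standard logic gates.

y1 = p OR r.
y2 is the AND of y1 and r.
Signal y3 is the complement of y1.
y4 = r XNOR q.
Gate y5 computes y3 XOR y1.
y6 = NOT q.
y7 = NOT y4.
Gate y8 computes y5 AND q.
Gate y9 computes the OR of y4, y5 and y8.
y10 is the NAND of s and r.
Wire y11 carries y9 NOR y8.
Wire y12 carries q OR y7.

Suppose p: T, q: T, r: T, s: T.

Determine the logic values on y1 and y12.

y1 = T, y12 = T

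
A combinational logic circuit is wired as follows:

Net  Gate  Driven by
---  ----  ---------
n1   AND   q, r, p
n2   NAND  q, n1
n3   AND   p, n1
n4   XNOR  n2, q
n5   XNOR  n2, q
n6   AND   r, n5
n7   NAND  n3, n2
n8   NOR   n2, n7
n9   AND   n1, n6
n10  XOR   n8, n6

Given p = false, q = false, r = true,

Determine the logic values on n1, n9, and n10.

n1 = false, n9 = false, n10 = false

n1 = q AND r AND p = false AND true AND false = false
n2 = q NAND n1 = false NAND false = true
n3 = p AND n1 = false AND false = false
n5 = n2 XNOR q = true XNOR false = false
n6 = r AND n5 = true AND false = false
n7 = n3 NAND n2 = false NAND true = true
n8 = n2 NOR n7 = true NOR true = false
n9 = n1 AND n6 = false AND false = false
n10 = n8 XOR n6 = false XOR false = false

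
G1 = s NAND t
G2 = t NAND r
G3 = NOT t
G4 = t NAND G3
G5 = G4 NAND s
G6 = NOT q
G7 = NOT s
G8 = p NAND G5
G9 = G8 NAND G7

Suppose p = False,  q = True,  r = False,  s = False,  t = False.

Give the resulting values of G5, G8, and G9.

G5 = True, G8 = True, G9 = False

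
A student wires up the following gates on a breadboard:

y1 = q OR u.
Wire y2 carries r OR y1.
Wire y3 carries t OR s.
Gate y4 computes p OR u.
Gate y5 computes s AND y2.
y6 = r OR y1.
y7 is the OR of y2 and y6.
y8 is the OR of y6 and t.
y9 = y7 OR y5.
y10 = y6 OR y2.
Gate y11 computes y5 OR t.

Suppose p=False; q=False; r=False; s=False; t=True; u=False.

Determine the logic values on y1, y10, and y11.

y1 = False, y10 = False, y11 = True

y1 = q OR u = False OR False = False
y2 = r OR y1 = False OR False = False
y5 = s AND y2 = False AND False = False
y6 = r OR y1 = False OR False = False
y10 = y6 OR y2 = False OR False = False
y11 = y5 OR t = False OR True = True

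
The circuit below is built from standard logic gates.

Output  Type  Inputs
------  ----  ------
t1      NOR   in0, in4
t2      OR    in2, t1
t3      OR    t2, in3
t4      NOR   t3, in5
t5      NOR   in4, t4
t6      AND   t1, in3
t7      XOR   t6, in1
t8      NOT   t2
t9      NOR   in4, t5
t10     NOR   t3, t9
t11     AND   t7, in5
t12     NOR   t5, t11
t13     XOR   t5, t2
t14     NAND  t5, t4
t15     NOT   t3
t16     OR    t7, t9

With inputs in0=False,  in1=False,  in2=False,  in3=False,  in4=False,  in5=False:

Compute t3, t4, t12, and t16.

t3 = True  t4 = False  t12 = False  t16 = False

t1 = in0 NOR in4 = False NOR False = True
t2 = in2 OR t1 = False OR True = True
t3 = t2 OR in3 = True OR False = True
t4 = t3 NOR in5 = True NOR False = False
t5 = in4 NOR t4 = False NOR False = True
t6 = t1 AND in3 = True AND False = False
t7 = t6 XOR in1 = False XOR False = False
t9 = in4 NOR t5 = False NOR True = False
t11 = t7 AND in5 = False AND False = False
t12 = t5 NOR t11 = True NOR False = False
t16 = t7 OR t9 = False OR False = False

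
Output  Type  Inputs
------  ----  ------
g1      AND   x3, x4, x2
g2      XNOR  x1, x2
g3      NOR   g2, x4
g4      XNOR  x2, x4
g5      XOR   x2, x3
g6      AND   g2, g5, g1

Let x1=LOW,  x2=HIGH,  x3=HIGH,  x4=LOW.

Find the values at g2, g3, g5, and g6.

g1 = x3 AND x4 AND x2 = HIGH AND LOW AND HIGH = LOW
g2 = x1 XNOR x2 = LOW XNOR HIGH = LOW
g3 = g2 NOR x4 = LOW NOR LOW = HIGH
g5 = x2 XOR x3 = HIGH XOR HIGH = LOW
g6 = g2 AND g5 AND g1 = LOW AND LOW AND LOW = LOW

g2 = LOW, g3 = HIGH, g5 = LOW, g6 = LOW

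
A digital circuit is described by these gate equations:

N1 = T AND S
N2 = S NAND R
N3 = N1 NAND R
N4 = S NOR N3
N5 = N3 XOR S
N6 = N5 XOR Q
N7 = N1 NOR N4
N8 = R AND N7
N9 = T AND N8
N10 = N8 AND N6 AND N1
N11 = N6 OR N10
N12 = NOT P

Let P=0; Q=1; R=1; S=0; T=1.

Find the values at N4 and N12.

N4 = 0, N12 = 1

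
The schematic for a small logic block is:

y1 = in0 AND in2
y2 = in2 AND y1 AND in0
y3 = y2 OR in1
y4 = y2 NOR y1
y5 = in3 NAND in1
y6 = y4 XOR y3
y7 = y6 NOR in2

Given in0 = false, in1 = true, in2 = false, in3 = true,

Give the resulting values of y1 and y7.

y1 = in0 AND in2 = false AND false = false
y2 = in2 AND y1 AND in0 = false AND false AND false = false
y3 = y2 OR in1 = false OR true = true
y4 = y2 NOR y1 = false NOR false = true
y6 = y4 XOR y3 = true XOR true = false
y7 = y6 NOR in2 = false NOR false = true

y1 = false  y7 = true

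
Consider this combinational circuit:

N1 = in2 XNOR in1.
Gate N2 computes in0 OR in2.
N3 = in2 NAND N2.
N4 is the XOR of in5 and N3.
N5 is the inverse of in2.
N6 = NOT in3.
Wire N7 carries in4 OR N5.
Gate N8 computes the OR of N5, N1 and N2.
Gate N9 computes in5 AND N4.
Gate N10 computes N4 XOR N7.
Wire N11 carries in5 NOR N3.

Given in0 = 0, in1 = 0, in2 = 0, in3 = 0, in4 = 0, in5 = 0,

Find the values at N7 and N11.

N7 = 1, N11 = 0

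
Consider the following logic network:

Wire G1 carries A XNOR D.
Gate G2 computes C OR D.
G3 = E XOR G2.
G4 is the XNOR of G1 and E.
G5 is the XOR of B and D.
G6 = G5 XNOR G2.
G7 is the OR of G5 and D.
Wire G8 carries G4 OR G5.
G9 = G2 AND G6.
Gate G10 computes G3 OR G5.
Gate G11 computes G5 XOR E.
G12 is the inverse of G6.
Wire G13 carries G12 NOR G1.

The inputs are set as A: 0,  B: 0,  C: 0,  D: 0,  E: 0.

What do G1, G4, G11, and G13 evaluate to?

G1 = A XNOR D = 0 XNOR 0 = 1
G2 = C OR D = 0 OR 0 = 0
G4 = G1 XNOR E = 1 XNOR 0 = 0
G5 = B XOR D = 0 XOR 0 = 0
G6 = G5 XNOR G2 = 0 XNOR 0 = 1
G11 = G5 XOR E = 0 XOR 0 = 0
G12 = NOT G6 = NOT 1 = 0
G13 = G12 NOR G1 = 0 NOR 1 = 0

G1 = 1, G4 = 0, G11 = 0, G13 = 0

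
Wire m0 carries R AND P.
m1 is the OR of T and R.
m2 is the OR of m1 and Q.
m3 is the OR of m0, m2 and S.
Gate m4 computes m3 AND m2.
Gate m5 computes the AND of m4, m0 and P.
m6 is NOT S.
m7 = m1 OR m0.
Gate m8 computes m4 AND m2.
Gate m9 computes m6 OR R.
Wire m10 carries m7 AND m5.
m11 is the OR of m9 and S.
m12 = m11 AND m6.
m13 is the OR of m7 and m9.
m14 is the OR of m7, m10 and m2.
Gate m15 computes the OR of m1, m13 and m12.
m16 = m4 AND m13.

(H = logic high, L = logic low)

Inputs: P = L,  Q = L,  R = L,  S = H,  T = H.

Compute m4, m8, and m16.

m4 = H  m8 = H  m16 = H

m0 = R AND P = L AND L = L
m1 = T OR R = H OR L = H
m2 = m1 OR Q = H OR L = H
m3 = m0 OR m2 OR S = L OR H OR H = H
m4 = m3 AND m2 = H AND H = H
m6 = NOT S = NOT H = L
m7 = m1 OR m0 = H OR L = H
m8 = m4 AND m2 = H AND H = H
m9 = m6 OR R = L OR L = L
m13 = m7 OR m9 = H OR L = H
m16 = m4 AND m13 = H AND H = H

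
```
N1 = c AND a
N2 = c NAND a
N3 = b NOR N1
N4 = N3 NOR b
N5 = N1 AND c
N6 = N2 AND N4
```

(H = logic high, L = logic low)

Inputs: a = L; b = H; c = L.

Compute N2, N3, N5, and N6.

N2 = H, N3 = L, N5 = L, N6 = L

N1 = c AND a = L AND L = L
N2 = c NAND a = L NAND L = H
N3 = b NOR N1 = H NOR L = L
N4 = N3 NOR b = L NOR H = L
N5 = N1 AND c = L AND L = L
N6 = N2 AND N4 = H AND L = L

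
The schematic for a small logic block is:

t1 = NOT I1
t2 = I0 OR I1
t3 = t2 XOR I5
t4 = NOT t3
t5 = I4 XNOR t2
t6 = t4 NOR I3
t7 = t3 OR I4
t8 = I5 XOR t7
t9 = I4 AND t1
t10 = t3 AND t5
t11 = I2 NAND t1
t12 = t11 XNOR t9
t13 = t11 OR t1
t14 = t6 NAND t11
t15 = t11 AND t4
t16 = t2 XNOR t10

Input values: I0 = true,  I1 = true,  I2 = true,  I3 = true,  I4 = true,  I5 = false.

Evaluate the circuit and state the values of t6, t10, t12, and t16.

t6 = false, t10 = true, t12 = false, t16 = true

t1 = NOT I1 = NOT true = false
t2 = I0 OR I1 = true OR true = true
t3 = t2 XOR I5 = true XOR false = true
t4 = NOT t3 = NOT true = false
t5 = I4 XNOR t2 = true XNOR true = true
t6 = t4 NOR I3 = false NOR true = false
t9 = I4 AND t1 = true AND false = false
t10 = t3 AND t5 = true AND true = true
t11 = I2 NAND t1 = true NAND false = true
t12 = t11 XNOR t9 = true XNOR false = false
t16 = t2 XNOR t10 = true XNOR true = true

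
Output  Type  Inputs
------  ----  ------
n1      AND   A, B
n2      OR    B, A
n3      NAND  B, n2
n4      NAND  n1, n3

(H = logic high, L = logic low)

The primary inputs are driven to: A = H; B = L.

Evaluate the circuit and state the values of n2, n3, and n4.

n2 = H  n3 = H  n4 = H

n1 = A AND B = H AND L = L
n2 = B OR A = L OR H = H
n3 = B NAND n2 = L NAND H = H
n4 = n1 NAND n3 = L NAND H = H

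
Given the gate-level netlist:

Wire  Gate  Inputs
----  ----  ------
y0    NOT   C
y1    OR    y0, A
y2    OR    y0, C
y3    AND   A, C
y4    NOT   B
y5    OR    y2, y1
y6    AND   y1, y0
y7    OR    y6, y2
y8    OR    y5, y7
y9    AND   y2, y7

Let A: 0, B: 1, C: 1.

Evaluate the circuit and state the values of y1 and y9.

y1 = 0; y9 = 1

y0 = NOT C = NOT 1 = 0
y1 = y0 OR A = 0 OR 0 = 0
y2 = y0 OR C = 0 OR 1 = 1
y6 = y1 AND y0 = 0 AND 0 = 0
y7 = y6 OR y2 = 0 OR 1 = 1
y9 = y2 AND y7 = 1 AND 1 = 1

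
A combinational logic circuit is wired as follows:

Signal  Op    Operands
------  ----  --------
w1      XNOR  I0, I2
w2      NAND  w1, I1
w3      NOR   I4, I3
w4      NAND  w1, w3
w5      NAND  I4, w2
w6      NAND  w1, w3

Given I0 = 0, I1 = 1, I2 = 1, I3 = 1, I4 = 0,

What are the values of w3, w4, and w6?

w3 = 0  w4 = 1  w6 = 1

w1 = I0 XNOR I2 = 0 XNOR 1 = 0
w3 = I4 NOR I3 = 0 NOR 1 = 0
w4 = w1 NAND w3 = 0 NAND 0 = 1
w6 = w1 NAND w3 = 0 NAND 0 = 1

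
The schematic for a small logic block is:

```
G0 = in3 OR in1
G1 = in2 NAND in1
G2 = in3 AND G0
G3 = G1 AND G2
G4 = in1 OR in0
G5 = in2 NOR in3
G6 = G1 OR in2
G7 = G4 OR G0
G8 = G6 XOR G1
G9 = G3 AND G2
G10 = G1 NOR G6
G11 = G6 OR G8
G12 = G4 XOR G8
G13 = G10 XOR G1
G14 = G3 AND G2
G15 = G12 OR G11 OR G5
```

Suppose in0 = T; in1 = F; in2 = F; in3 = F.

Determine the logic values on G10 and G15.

G1 = in2 NAND in1 = F NAND F = T
G4 = in1 OR in0 = F OR T = T
G5 = in2 NOR in3 = F NOR F = T
G6 = G1 OR in2 = T OR F = T
G8 = G6 XOR G1 = T XOR T = F
G10 = G1 NOR G6 = T NOR T = F
G11 = G6 OR G8 = T OR F = T
G12 = G4 XOR G8 = T XOR F = T
G15 = G12 OR G11 OR G5 = T OR T OR T = T

G10 = F, G15 = T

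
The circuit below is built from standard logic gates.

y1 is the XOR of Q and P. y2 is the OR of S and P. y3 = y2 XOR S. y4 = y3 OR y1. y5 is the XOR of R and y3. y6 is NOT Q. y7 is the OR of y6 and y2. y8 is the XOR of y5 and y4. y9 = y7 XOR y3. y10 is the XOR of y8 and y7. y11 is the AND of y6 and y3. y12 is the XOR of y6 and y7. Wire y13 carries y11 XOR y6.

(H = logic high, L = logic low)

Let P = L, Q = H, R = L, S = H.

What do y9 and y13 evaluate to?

y9 = H; y13 = L

y2 = S OR P = H OR L = H
y3 = y2 XOR S = H XOR H = L
y6 = NOT Q = NOT H = L
y7 = y6 OR y2 = L OR H = H
y9 = y7 XOR y3 = H XOR L = H
y11 = y6 AND y3 = L AND L = L
y13 = y11 XOR y6 = L XOR L = L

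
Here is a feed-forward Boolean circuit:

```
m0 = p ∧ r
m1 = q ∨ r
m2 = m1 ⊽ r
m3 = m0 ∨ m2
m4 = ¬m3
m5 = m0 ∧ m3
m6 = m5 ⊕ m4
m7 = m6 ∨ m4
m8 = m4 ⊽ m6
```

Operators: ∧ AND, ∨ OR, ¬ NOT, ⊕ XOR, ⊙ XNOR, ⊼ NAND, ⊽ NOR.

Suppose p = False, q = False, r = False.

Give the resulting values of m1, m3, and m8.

m0 = p AND r = False AND False = False
m1 = q OR r = False OR False = False
m2 = m1 NOR r = False NOR False = True
m3 = m0 OR m2 = False OR True = True
m4 = NOT m3 = NOT True = False
m5 = m0 AND m3 = False AND True = False
m6 = m5 XOR m4 = False XOR False = False
m8 = m4 NOR m6 = False NOR False = True

m1 = False, m3 = True, m8 = True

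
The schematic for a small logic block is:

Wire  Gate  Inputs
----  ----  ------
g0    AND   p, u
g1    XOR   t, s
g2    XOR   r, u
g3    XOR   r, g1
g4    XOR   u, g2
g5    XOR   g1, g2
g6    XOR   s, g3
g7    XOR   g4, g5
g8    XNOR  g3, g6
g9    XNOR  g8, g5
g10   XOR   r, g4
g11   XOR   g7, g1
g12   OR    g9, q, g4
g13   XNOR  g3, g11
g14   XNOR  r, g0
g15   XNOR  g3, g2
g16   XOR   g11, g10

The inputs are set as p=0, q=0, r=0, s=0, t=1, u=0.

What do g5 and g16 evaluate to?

g5 = 1, g16 = 0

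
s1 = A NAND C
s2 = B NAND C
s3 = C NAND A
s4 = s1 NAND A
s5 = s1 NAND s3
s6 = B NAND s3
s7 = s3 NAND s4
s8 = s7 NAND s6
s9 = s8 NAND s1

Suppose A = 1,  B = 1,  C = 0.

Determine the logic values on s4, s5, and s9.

s1 = A NAND C = 1 NAND 0 = 1
s3 = C NAND A = 0 NAND 1 = 1
s4 = s1 NAND A = 1 NAND 1 = 0
s5 = s1 NAND s3 = 1 NAND 1 = 0
s6 = B NAND s3 = 1 NAND 1 = 0
s7 = s3 NAND s4 = 1 NAND 0 = 1
s8 = s7 NAND s6 = 1 NAND 0 = 1
s9 = s8 NAND s1 = 1 NAND 1 = 0

s4 = 0  s5 = 0  s9 = 0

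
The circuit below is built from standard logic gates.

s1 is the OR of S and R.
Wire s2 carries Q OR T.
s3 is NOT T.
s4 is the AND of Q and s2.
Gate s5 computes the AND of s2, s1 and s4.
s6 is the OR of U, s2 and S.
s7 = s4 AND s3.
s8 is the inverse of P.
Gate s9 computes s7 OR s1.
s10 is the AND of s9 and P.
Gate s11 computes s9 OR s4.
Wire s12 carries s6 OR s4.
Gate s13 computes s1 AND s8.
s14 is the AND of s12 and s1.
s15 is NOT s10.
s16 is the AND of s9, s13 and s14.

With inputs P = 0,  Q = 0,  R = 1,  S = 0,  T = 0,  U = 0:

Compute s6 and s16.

s1 = S OR R = 0 OR 1 = 1
s2 = Q OR T = 0 OR 0 = 0
s3 = NOT T = NOT 0 = 1
s4 = Q AND s2 = 0 AND 0 = 0
s6 = U OR s2 OR S = 0 OR 0 OR 0 = 0
s7 = s4 AND s3 = 0 AND 1 = 0
s8 = NOT P = NOT 0 = 1
s9 = s7 OR s1 = 0 OR 1 = 1
s12 = s6 OR s4 = 0 OR 0 = 0
s13 = s1 AND s8 = 1 AND 1 = 1
s14 = s12 AND s1 = 0 AND 1 = 0
s16 = s9 AND s13 AND s14 = 1 AND 1 AND 0 = 0

s6 = 0, s16 = 0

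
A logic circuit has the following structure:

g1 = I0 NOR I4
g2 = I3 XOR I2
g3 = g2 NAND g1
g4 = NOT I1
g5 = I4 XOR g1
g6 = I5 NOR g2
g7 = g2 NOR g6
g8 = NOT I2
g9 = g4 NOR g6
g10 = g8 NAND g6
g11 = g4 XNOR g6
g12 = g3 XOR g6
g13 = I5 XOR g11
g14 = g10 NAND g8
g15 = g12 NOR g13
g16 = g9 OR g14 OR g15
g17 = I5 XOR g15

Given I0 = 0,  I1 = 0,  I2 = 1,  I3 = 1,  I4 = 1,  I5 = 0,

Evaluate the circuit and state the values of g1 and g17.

g1 = 0, g17 = 0

g1 = I0 NOR I4 = 0 NOR 1 = 0
g2 = I3 XOR I2 = 1 XOR 1 = 0
g3 = g2 NAND g1 = 0 NAND 0 = 1
g4 = NOT I1 = NOT 0 = 1
g6 = I5 NOR g2 = 0 NOR 0 = 1
g11 = g4 XNOR g6 = 1 XNOR 1 = 1
g12 = g3 XOR g6 = 1 XOR 1 = 0
g13 = I5 XOR g11 = 0 XOR 1 = 1
g15 = g12 NOR g13 = 0 NOR 1 = 0
g17 = I5 XOR g15 = 0 XOR 0 = 0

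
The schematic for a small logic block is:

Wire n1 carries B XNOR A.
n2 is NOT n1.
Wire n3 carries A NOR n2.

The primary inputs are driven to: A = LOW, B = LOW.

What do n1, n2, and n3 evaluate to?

n1 = HIGH, n2 = LOW, n3 = HIGH

n1 = B XNOR A = LOW XNOR LOW = HIGH
n2 = NOT n1 = NOT HIGH = LOW
n3 = A NOR n2 = LOW NOR LOW = HIGH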